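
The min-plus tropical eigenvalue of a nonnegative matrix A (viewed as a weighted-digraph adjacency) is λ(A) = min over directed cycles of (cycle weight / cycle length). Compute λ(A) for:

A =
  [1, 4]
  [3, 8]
λ(A) = 1

Enumerate directed cycles and compute their means (weight / length). Sample:
  cycle 0 → 0: weight = 1, length = 1, mean = 1/1 ≈ 1.000
  cycle 1 → 1: weight = 8, length = 1, mean = 8/1 ≈ 8.000
  cycle 0 → 1 → 0: weight = 7, length = 2, mean = 7/2 ≈ 3.500
  cycle 1 → 0 → 1: weight = 7, length = 2, mean = 7/2 ≈ 3.500
Minimum mean = 1.000, attained e.g. along the cycle 0 → 0 with weight 1 and length 1. So λ(A) = 1/1 = 1.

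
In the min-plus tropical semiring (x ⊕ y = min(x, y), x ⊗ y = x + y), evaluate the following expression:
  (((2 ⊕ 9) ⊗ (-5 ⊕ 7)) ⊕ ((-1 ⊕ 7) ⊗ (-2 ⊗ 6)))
(((2 ⊕ 9) ⊗ (-5 ⊕ 7)) ⊕ ((-1 ⊕ 7) ⊗ (-2 ⊗ 6))) = -3

Expand innermost to outermost. Recall ⊕ takes the minimum of its arguments and ⊗ takes their sum. Working out the expression (((2 ⊕ 9) ⊗ (-5 ⊕ 7)) ⊕ ((-1 ⊕ 7) ⊗ (-2 ⊗ 6))) gives -3.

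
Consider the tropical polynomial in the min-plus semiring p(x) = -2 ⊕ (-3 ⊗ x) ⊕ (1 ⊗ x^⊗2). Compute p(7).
p(7) = -2

A tropical monomial a ⊗ x^⊗i evaluates to a + i · x. Evaluating each term at x = 7:
  Term 0 contributes -2 + 0 · 7 = -2
  Term 1 contributes -3 + 1 · 7 = 4
  Term 2 contributes 1 + 2 · 7 = 15
p(7) = ⊕ of these = min[-2, 4, 15] = -2.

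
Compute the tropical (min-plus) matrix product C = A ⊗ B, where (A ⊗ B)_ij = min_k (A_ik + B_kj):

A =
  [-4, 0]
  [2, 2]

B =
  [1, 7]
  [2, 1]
A ⊗ B =
  [-3, 1]
  [3, 3]

Apply the min-plus product entry-by-entry:
  C[0][0] = min over k of (A[0][0] + B[0][0] = -4 + 1 = -3, A[0][1] + B[1][0] = 0 + 2 = 2) = -3 (attained at k = 0)
  C[0][1] = min over k of (A[0][0] + B[0][1] = -4 + 7 = 3, A[0][1] + B[1][1] = 0 + 1 = 1) = 1 (attained at k = 1)
  C[1][0] = min over k of (A[1][0] + B[0][0] = 2 + 1 = 3, A[1][1] + B[1][0] = 2 + 2 = 4) = 3 (attained at k = 0)
  C[1][1] = min over k of (A[1][0] + B[0][1] = 2 + 7 = 9, A[1][1] + B[1][1] = 2 + 1 = 3) = 3 (attained at k = 1)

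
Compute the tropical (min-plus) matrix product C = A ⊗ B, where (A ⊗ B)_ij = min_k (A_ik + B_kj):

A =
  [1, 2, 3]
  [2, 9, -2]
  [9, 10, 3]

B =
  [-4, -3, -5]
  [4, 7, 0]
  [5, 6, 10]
A ⊗ B =
  [-3, -2, -4]
  [-2, -1, -3]
  [5, 6, 4]

Apply the min-plus product entry-by-entry:
  C[0][0] = min over k of (A[0][0] + B[0][0] = 1 + -4 = -3, A[0][1] + B[1][0] = 2 + 4 = 6, A[0][2] + B[2][0] = 3 + 5 = 8) = -3 (attained at k = 0)
  C[0][1] = min over k of (A[0][0] + B[0][1] = 1 + -3 = -2, A[0][1] + B[1][1] = 2 + 7 = 9, A[0][2] + B[2][1] = 3 + 6 = 9) = -2 (attained at k = 0)
  C[0][2] = min over k of (A[0][0] + B[0][2] = 1 + -5 = -4, A[0][1] + B[1][2] = 2 + 0 = 2, A[0][2] + B[2][2] = 3 + 10 = 13) = -4 (attained at k = 0)
  C[1][0] = min over k of (A[1][0] + B[0][0] = 2 + -4 = -2, A[1][1] + B[1][0] = 9 + 4 = 13, A[1][2] + B[2][0] = -2 + 5 = 3) = -2 (attained at k = 0)
  C[1][1] = min over k of (A[1][0] + B[0][1] = 2 + -3 = -1, A[1][1] + B[1][1] = 9 + 7 = 16, A[1][2] + B[2][1] = -2 + 6 = 4) = -1 (attained at k = 0)
  C[1][2] = min over k of (A[1][0] + B[0][2] = 2 + -5 = -3, A[1][1] + B[1][2] = 9 + 0 = 9, A[1][2] + B[2][2] = -2 + 10 = 8) = -3 (attained at k = 0)
  C[2][0] = min over k of (A[2][0] + B[0][0] = 9 + -4 = 5, A[2][1] + B[1][0] = 10 + 4 = 14, A[2][2] + B[2][0] = 3 + 5 = 8) = 5 (attained at k = 0)
  C[2][1] = min over k of (A[2][0] + B[0][1] = 9 + -3 = 6, A[2][1] + B[1][1] = 10 + 7 = 17, A[2][2] + B[2][1] = 3 + 6 = 9) = 6 (attained at k = 0)
  C[2][2] = min over k of (A[2][0] + B[0][2] = 9 + -5 = 4, A[2][1] + B[1][2] = 10 + 0 = 10, A[2][2] + B[2][2] = 3 + 10 = 13) = 4 (attained at k = 0)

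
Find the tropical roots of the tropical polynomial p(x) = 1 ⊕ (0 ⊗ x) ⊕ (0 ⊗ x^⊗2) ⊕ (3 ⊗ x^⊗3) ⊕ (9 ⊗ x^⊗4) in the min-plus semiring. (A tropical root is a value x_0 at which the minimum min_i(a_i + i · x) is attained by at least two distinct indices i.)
Roots: {-6, -3, 0, 1}

Each tropical root is a break point of the lower envelope of the lines y = a_i + i · x (there are 5 lines, with slopes 0, 1, ..., 4). Only the lines that attain the minimum somewhere contribute to roots; other lines are dominated. Here the surviving (envelope) indices are i = 4, i = 3, i = 2, i = 1, i = 0.
Intersections between consecutive envelope lines give the roots: for adjacent envelope indices i < j the intersection is x = (a_i − a_j) / (j − i). Reading off the sorted break points: {-6, -3, 0, 1}.
Verification: at each break x_0, at least two indices attain the minimum of min_i(a_i + i · x_0).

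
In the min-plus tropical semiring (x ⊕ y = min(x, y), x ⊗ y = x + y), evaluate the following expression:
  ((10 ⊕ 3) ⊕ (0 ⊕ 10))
((10 ⊕ 3) ⊕ (0 ⊕ 10)) = 0

Expand innermost to outermost. Recall ⊕ takes the minimum of its arguments and ⊗ takes their sum. Working out the expression ((10 ⊕ 3) ⊕ (0 ⊕ 10)) gives 0.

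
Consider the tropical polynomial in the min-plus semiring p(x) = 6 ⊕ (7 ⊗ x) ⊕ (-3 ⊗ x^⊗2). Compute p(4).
p(4) = 5

A tropical monomial a ⊗ x^⊗i evaluates to a + i · x. Evaluating each term at x = 4:
  Term 0 contributes 6 + 0 · 4 = 6
  Term 1 contributes 7 + 1 · 4 = 11
  Term 2 contributes -3 + 2 · 4 = 5
p(4) = ⊕ of these = min[6, 11, 5] = 5.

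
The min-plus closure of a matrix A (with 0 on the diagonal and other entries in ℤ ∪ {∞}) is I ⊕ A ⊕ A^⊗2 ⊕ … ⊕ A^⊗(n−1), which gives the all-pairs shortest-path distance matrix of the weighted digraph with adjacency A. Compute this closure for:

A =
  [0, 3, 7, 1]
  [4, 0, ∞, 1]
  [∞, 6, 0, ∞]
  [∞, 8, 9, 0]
Closure =
  [0, 3, 7, 1]
  [4, 0, 10, 1]
  [10, 6, 0, 7]
  [12, 8, 9, 0]

This is the Floyd-Warshall all-pairs shortest-path computation. For each intermediate vertex k = 0, 1, …, 3, update dist[i][j] ← min(dist[i][j], dist[i][k] + dist[k][j]). The final matrix gives, for each (i, j), the minimum total weight of any directed path from i to j (possibly empty when i = j).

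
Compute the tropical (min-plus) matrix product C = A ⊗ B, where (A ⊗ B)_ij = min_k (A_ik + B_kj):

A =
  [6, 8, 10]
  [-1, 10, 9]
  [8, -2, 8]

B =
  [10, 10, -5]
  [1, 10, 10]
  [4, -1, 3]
A ⊗ B =
  [9, 9, 1]
  [9, 8, -6]
  [-1, 7, 3]

Apply the min-plus product entry-by-entry:
  C[0][0] = min over k of (A[0][0] + B[0][0] = 6 + 10 = 16, A[0][1] + B[1][0] = 8 + 1 = 9, A[0][2] + B[2][0] = 10 + 4 = 14) = 9 (attained at k = 1)
  C[0][1] = min over k of (A[0][0] + B[0][1] = 6 + 10 = 16, A[0][1] + B[1][1] = 8 + 10 = 18, A[0][2] + B[2][1] = 10 + -1 = 9) = 9 (attained at k = 2)
  C[0][2] = min over k of (A[0][0] + B[0][2] = 6 + -5 = 1, A[0][1] + B[1][2] = 8 + 10 = 18, A[0][2] + B[2][2] = 10 + 3 = 13) = 1 (attained at k = 0)
  C[1][0] = min over k of (A[1][0] + B[0][0] = -1 + 10 = 9, A[1][1] + B[1][0] = 10 + 1 = 11, A[1][2] + B[2][0] = 9 + 4 = 13) = 9 (attained at k = 0)
  C[1][1] = min over k of (A[1][0] + B[0][1] = -1 + 10 = 9, A[1][1] + B[1][1] = 10 + 10 = 20, A[1][2] + B[2][1] = 9 + -1 = 8) = 8 (attained at k = 2)
  C[1][2] = min over k of (A[1][0] + B[0][2] = -1 + -5 = -6, A[1][1] + B[1][2] = 10 + 10 = 20, A[1][2] + B[2][2] = 9 + 3 = 12) = -6 (attained at k = 0)
  C[2][0] = min over k of (A[2][0] + B[0][0] = 8 + 10 = 18, A[2][1] + B[1][0] = -2 + 1 = -1, A[2][2] + B[2][0] = 8 + 4 = 12) = -1 (attained at k = 1)
  C[2][1] = min over k of (A[2][0] + B[0][1] = 8 + 10 = 18, A[2][1] + B[1][1] = -2 + 10 = 8, A[2][2] + B[2][1] = 8 + -1 = 7) = 7 (attained at k = 2)
  C[2][2] = min over k of (A[2][0] + B[0][2] = 8 + -5 = 3, A[2][1] + B[1][2] = -2 + 10 = 8, A[2][2] + B[2][2] = 8 + 3 = 11) = 3 (attained at k = 0)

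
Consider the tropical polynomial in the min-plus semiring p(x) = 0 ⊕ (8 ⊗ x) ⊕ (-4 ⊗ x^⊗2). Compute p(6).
p(6) = 0

A tropical monomial a ⊗ x^⊗i evaluates to a + i · x. Evaluating each term at x = 6:
  Term 0 contributes 0 + 0 · 6 = 0
  Term 1 contributes 8 + 1 · 6 = 14
  Term 2 contributes -4 + 2 · 6 = 8
p(6) = ⊕ of these = min[0, 14, 8] = 0.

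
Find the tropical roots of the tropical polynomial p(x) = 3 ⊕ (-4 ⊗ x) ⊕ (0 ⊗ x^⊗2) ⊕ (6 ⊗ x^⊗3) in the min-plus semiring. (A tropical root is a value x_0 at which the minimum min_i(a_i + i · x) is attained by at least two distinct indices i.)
Roots: {-6, -4, 7}

Each tropical root is a break point of the lower envelope of the lines y = a_i + i · x (there are 4 lines, with slopes 0, 1, ..., 3). Only the lines that attain the minimum somewhere contribute to roots; other lines are dominated. Here the surviving (envelope) indices are i = 3, i = 2, i = 1, i = 0.
Intersections between consecutive envelope lines give the roots: for adjacent envelope indices i < j the intersection is x = (a_i − a_j) / (j − i). Reading off the sorted break points: {-6, -4, 7}.
Verification: at each break x_0, at least two indices attain the minimum of min_i(a_i + i · x_0).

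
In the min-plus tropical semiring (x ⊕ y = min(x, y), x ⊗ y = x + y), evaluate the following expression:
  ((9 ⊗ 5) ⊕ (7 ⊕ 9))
((9 ⊗ 5) ⊕ (7 ⊕ 9)) = 7

Expand innermost to outermost. Recall ⊕ takes the minimum of its arguments and ⊗ takes their sum. Working out the expression ((9 ⊗ 5) ⊕ (7 ⊕ 9)) gives 7.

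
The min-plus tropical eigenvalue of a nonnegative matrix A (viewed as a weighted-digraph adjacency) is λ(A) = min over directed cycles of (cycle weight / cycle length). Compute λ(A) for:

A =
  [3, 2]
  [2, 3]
λ(A) = 2

Enumerate directed cycles and compute their means (weight / length). Sample:
  cycle 0 → 0: weight = 3, length = 1, mean = 3/1 ≈ 3.000
  cycle 1 → 1: weight = 3, length = 1, mean = 3/1 ≈ 3.000
  cycle 0 → 1 → 0: weight = 4, length = 2, mean = 4/2 ≈ 2.000
  cycle 1 → 0 → 1: weight = 4, length = 2, mean = 4/2 ≈ 2.000
Minimum mean = 2.000, attained e.g. along the cycle 0 → 1 → 0 with weight 4 and length 2. So λ(A) = 4/2 = 2.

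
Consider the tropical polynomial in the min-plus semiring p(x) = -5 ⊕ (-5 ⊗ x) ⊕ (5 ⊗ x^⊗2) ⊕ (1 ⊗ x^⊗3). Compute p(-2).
p(-2) = -7

A tropical monomial a ⊗ x^⊗i evaluates to a + i · x. Evaluating each term at x = -2:
  Term 0 contributes -5 + 0 · -2 = -5
  Term 1 contributes -5 + 1 · -2 = -7
  Term 2 contributes 5 + 2 · -2 = 1
  Term 3 contributes 1 + 3 · -2 = -5
p(-2) = ⊕ of these = min[-5, -7, 1, -5] = -7.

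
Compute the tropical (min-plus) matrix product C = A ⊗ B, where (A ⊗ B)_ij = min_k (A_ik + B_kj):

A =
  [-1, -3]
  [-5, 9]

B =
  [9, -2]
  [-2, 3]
A ⊗ B =
  [-5, -3]
  [4, -7]

Apply the min-plus product entry-by-entry:
  C[0][0] = min over k of (A[0][0] + B[0][0] = -1 + 9 = 8, A[0][1] + B[1][0] = -3 + -2 = -5) = -5 (attained at k = 1)
  C[0][1] = min over k of (A[0][0] + B[0][1] = -1 + -2 = -3, A[0][1] + B[1][1] = -3 + 3 = 0) = -3 (attained at k = 0)
  C[1][0] = min over k of (A[1][0] + B[0][0] = -5 + 9 = 4, A[1][1] + B[1][0] = 9 + -2 = 7) = 4 (attained at k = 0)
  C[1][1] = min over k of (A[1][0] + B[0][1] = -5 + -2 = -7, A[1][1] + B[1][1] = 9 + 3 = 12) = -7 (attained at k = 0)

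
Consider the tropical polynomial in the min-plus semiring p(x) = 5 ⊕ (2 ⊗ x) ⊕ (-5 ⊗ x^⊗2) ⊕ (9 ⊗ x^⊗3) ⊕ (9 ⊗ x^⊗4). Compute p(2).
p(2) = -1

A tropical monomial a ⊗ x^⊗i evaluates to a + i · x. Evaluating each term at x = 2:
  Term 0 contributes 5 + 0 · 2 = 5
  Term 1 contributes 2 + 1 · 2 = 4
  Term 2 contributes -5 + 2 · 2 = -1
  Term 3 contributes 9 + 3 · 2 = 15
  Term 4 contributes 9 + 4 · 2 = 17
p(2) = ⊕ of these = min[5, 4, -1, 15, 17] = -1.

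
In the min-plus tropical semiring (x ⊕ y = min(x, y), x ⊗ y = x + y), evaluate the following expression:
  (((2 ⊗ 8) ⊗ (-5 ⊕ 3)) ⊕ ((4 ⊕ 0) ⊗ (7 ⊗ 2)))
(((2 ⊗ 8) ⊗ (-5 ⊕ 3)) ⊕ ((4 ⊕ 0) ⊗ (7 ⊗ 2))) = 5

Expand innermost to outermost. Recall ⊕ takes the minimum of its arguments and ⊗ takes their sum. Working out the expression (((2 ⊗ 8) ⊗ (-5 ⊕ 3)) ⊕ ((4 ⊕ 0) ⊗ (7 ⊗ 2))) gives 5.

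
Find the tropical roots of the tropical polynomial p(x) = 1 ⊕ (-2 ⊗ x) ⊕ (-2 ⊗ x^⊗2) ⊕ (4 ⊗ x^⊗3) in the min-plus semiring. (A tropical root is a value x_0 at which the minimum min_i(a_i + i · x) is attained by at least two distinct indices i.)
Roots: {-6, 0, 3}

Each tropical root is a break point of the lower envelope of the lines y = a_i + i · x (there are 4 lines, with slopes 0, 1, ..., 3). Only the lines that attain the minimum somewhere contribute to roots; other lines are dominated. Here the surviving (envelope) indices are i = 3, i = 2, i = 1, i = 0.
Intersections between consecutive envelope lines give the roots: for adjacent envelope indices i < j the intersection is x = (a_i − a_j) / (j − i). Reading off the sorted break points: {-6, 0, 3}.
Verification: at each break x_0, at least two indices attain the minimum of min_i(a_i + i · x_0).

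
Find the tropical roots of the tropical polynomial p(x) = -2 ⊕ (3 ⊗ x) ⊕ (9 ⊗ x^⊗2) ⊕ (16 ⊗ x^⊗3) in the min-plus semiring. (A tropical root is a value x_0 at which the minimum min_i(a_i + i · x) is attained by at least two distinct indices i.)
Roots: {-7, -6, -5}

Each tropical root is a break point of the lower envelope of the lines y = a_i + i · x (there are 4 lines, with slopes 0, 1, ..., 3). Only the lines that attain the minimum somewhere contribute to roots; other lines are dominated. Here the surviving (envelope) indices are i = 3, i = 2, i = 1, i = 0.
Intersections between consecutive envelope lines give the roots: for adjacent envelope indices i < j the intersection is x = (a_i − a_j) / (j − i). Reading off the sorted break points: {-7, -6, -5}.
Verification: at each break x_0, at least two indices attain the minimum of min_i(a_i + i · x_0).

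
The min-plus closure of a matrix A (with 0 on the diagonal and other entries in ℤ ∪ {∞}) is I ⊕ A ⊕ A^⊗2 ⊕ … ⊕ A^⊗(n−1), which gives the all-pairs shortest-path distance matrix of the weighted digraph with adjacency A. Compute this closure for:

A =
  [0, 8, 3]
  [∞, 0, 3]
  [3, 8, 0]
Closure =
  [0, 8, 3]
  [6, 0, 3]
  [3, 8, 0]

This is the Floyd-Warshall all-pairs shortest-path computation. For each intermediate vertex k = 0, 1, …, 2, update dist[i][j] ← min(dist[i][j], dist[i][k] + dist[k][j]). The final matrix gives, for each (i, j), the minimum total weight of any directed path from i to j (possibly empty when i = j).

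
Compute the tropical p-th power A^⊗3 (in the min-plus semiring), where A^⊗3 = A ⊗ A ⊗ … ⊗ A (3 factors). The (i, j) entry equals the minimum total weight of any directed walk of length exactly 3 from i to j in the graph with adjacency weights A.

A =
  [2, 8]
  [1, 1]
A^⊗3 =
  [6, 10]
  [3, 3]

Each entry (A^⊗3)_ij equals the minimum over all length-3 walks i = v_0 → v_1 → … → v_3 = j of Σ_t A[v_t][v_{t+1}]. For example, for (i, j) = (0, 1) we minimise over 4 possible intermediate vertex sequences; the minimum is 10, attained along the walk 0 → 1 → 1 → 1.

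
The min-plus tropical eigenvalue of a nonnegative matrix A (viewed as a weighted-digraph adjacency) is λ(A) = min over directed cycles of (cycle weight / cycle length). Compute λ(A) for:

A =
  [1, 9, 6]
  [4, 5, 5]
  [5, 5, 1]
λ(A) = 1

Enumerate directed cycles and compute their means (weight / length). Sample:
  cycle 0 → 0: weight = 1, length = 1, mean = 1/1 ≈ 1.000
  cycle 1 → 1: weight = 5, length = 1, mean = 5/1 ≈ 5.000
  cycle 2 → 2: weight = 1, length = 1, mean = 1/1 ≈ 1.000
  cycle 0 → 1 → 0: weight = 13, length = 2, mean = 13/2 ≈ 6.500
  cycle 0 → 2 → 0: weight = 11, length = 2, mean = 11/2 ≈ 5.500
  cycle 1 → 0 → 1: weight = 13, length = 2, mean = 13/2 ≈ 6.500
Minimum mean = 1.000, attained e.g. along the cycle 0 → 0 with weight 1 and length 1. So λ(A) = 1/1 = 1.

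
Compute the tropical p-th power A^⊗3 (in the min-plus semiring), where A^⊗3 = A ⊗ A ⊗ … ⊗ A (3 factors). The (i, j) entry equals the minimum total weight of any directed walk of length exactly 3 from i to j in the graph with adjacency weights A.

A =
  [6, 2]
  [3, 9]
A^⊗3 =
  [11, 7]
  [8, 11]

Each entry (A^⊗3)_ij equals the minimum over all length-3 walks i = v_0 → v_1 → … → v_3 = j of Σ_t A[v_t][v_{t+1}]. For example, for (i, j) = (0, 1) we minimise over 4 possible intermediate vertex sequences; the minimum is 7, attained along the walk 0 → 1 → 0 → 1.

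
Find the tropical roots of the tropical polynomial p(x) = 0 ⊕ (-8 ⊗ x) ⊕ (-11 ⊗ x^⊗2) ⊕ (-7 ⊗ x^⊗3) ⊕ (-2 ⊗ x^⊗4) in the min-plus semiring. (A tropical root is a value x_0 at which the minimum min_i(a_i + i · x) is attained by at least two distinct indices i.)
Roots: {-5, -4, 3, 8}

Each tropical root is a break point of the lower envelope of the lines y = a_i + i · x (there are 5 lines, with slopes 0, 1, ..., 4). Only the lines that attain the minimum somewhere contribute to roots; other lines are dominated. Here the surviving (envelope) indices are i = 4, i = 3, i = 2, i = 1, i = 0.
Intersections between consecutive envelope lines give the roots: for adjacent envelope indices i < j the intersection is x = (a_i − a_j) / (j − i). Reading off the sorted break points: {-5, -4, 3, 8}.
Verification: at each break x_0, at least two indices attain the minimum of min_i(a_i + i · x_0).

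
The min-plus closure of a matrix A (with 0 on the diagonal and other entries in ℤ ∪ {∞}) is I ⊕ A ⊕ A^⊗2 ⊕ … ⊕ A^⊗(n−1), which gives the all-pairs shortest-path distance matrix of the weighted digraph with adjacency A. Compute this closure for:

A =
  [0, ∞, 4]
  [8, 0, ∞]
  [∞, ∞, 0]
Closure =
  [0, ∞, 4]
  [8, 0, 12]
  [∞, ∞, 0]

This is the Floyd-Warshall all-pairs shortest-path computation. For each intermediate vertex k = 0, 1, …, 2, update dist[i][j] ← min(dist[i][j], dist[i][k] + dist[k][j]). The final matrix gives, for each (i, j), the minimum total weight of any directed path from i to j (possibly empty when i = j).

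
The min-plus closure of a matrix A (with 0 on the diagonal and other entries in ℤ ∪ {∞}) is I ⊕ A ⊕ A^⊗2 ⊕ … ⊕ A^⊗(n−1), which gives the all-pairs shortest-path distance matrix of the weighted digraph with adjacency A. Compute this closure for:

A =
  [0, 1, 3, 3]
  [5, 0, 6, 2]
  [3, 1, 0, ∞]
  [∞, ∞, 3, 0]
Closure =
  [0, 1, 3, 3]
  [5, 0, 5, 2]
  [3, 1, 0, 3]
  [6, 4, 3, 0]

This is the Floyd-Warshall all-pairs shortest-path computation. For each intermediate vertex k = 0, 1, …, 3, update dist[i][j] ← min(dist[i][j], dist[i][k] + dist[k][j]). The final matrix gives, for each (i, j), the minimum total weight of any directed path from i to j (possibly empty when i = j).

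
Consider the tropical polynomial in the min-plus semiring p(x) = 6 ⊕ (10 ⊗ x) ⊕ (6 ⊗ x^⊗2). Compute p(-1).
p(-1) = 4

A tropical monomial a ⊗ x^⊗i evaluates to a + i · x. Evaluating each term at x = -1:
  Term 0 contributes 6 + 0 · -1 = 6
  Term 1 contributes 10 + 1 · -1 = 9
  Term 2 contributes 6 + 2 · -1 = 4
p(-1) = ⊕ of these = min[6, 9, 4] = 4.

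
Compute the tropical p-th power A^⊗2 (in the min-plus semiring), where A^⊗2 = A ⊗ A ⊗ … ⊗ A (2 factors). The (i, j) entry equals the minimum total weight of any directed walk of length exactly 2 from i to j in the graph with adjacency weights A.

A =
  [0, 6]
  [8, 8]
A^⊗2 =
  [0, 6]
  [8, 14]

Each entry (A^⊗2)_ij equals the minimum over all length-2 walks i = v_0 → v_1 → … → v_2 = j of Σ_t A[v_t][v_{t+1}]. For example, for (i, j) = (0, 1) we minimise over 2 possible intermediate vertex sequences; the minimum is 6, attained along the walk 0 → 0 → 1.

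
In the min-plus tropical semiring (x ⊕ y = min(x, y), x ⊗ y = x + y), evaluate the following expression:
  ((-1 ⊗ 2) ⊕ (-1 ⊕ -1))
((-1 ⊗ 2) ⊕ (-1 ⊕ -1)) = -1

Expand innermost to outermost. Recall ⊕ takes the minimum of its arguments and ⊗ takes their sum. Working out the expression ((-1 ⊗ 2) ⊕ (-1 ⊕ -1)) gives -1.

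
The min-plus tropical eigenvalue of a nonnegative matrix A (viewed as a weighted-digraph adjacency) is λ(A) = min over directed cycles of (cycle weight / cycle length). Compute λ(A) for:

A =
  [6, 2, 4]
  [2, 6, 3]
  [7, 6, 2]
λ(A) = 2

Enumerate directed cycles and compute their means (weight / length). Sample:
  cycle 0 → 0: weight = 6, length = 1, mean = 6/1 ≈ 6.000
  cycle 1 → 1: weight = 6, length = 1, mean = 6/1 ≈ 6.000
  cycle 2 → 2: weight = 2, length = 1, mean = 2/1 ≈ 2.000
  cycle 0 → 1 → 0: weight = 4, length = 2, mean = 4/2 ≈ 2.000
  cycle 0 → 2 → 0: weight = 11, length = 2, mean = 11/2 ≈ 5.500
  cycle 1 → 0 → 1: weight = 4, length = 2, mean = 4/2 ≈ 2.000
Minimum mean = 2.000, attained e.g. along the cycle 2 → 2 with weight 2 and length 1. So λ(A) = 2/1 = 2.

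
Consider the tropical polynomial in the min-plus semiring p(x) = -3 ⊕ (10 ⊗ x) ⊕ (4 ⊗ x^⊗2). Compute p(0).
p(0) = -3

A tropical monomial a ⊗ x^⊗i evaluates to a + i · x. Evaluating each term at x = 0:
  Term 0 contributes -3 + 0 · 0 = -3
  Term 1 contributes 10 + 1 · 0 = 10
  Term 2 contributes 4 + 2 · 0 = 4
p(0) = ⊕ of these = min[-3, 10, 4] = -3.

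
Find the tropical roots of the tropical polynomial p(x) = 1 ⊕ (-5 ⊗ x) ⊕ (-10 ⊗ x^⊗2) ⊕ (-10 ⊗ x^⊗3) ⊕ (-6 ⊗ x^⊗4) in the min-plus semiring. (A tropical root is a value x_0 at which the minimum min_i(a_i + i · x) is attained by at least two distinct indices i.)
Roots: {-4, 0, 5, 6}

Each tropical root is a break point of the lower envelope of the lines y = a_i + i · x (there are 5 lines, with slopes 0, 1, ..., 4). Only the lines that attain the minimum somewhere contribute to roots; other lines are dominated. Here the surviving (envelope) indices are i = 4, i = 3, i = 2, i = 1, i = 0.
Intersections between consecutive envelope lines give the roots: for adjacent envelope indices i < j the intersection is x = (a_i − a_j) / (j − i). Reading off the sorted break points: {-4, 0, 5, 6}.
Verification: at each break x_0, at least two indices attain the minimum of min_i(a_i + i · x_0).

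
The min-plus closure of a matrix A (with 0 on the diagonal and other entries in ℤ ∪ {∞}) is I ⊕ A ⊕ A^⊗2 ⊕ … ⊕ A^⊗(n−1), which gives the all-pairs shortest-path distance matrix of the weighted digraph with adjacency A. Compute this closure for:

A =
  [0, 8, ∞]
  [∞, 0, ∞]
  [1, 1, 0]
Closure =
  [0, 8, ∞]
  [∞, 0, ∞]
  [1, 1, 0]

This is the Floyd-Warshall all-pairs shortest-path computation. For each intermediate vertex k = 0, 1, …, 2, update dist[i][j] ← min(dist[i][j], dist[i][k] + dist[k][j]). The final matrix gives, for each (i, j), the minimum total weight of any directed path from i to j (possibly empty when i = j).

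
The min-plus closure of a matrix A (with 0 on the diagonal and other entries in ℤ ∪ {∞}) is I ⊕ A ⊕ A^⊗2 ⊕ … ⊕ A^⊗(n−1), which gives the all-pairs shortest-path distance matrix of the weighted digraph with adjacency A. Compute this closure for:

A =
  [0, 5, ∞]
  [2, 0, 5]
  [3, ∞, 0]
Closure =
  [0, 5, 10]
  [2, 0, 5]
  [3, 8, 0]

This is the Floyd-Warshall all-pairs shortest-path computation. For each intermediate vertex k = 0, 1, …, 2, update dist[i][j] ← min(dist[i][j], dist[i][k] + dist[k][j]). The final matrix gives, for each (i, j), the minimum total weight of any directed path from i to j (possibly empty when i = j).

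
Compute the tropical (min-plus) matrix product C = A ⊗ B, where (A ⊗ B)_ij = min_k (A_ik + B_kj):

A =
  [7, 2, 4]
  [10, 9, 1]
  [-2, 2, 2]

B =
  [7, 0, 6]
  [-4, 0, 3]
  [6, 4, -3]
A ⊗ B =
  [-2, 2, 1]
  [5, 5, -2]
  [-2, -2, -1]

Apply the min-plus product entry-by-entry:
  C[0][0] = min over k of (A[0][0] + B[0][0] = 7 + 7 = 14, A[0][1] + B[1][0] = 2 + -4 = -2, A[0][2] + B[2][0] = 4 + 6 = 10) = -2 (attained at k = 1)
  C[0][1] = min over k of (A[0][0] + B[0][1] = 7 + 0 = 7, A[0][1] + B[1][1] = 2 + 0 = 2, A[0][2] + B[2][1] = 4 + 4 = 8) = 2 (attained at k = 1)
  C[0][2] = min over k of (A[0][0] + B[0][2] = 7 + 6 = 13, A[0][1] + B[1][2] = 2 + 3 = 5, A[0][2] + B[2][2] = 4 + -3 = 1) = 1 (attained at k = 2)
  C[1][0] = min over k of (A[1][0] + B[0][0] = 10 + 7 = 17, A[1][1] + B[1][0] = 9 + -4 = 5, A[1][2] + B[2][0] = 1 + 6 = 7) = 5 (attained at k = 1)
  C[1][1] = min over k of (A[1][0] + B[0][1] = 10 + 0 = 10, A[1][1] + B[1][1] = 9 + 0 = 9, A[1][2] + B[2][1] = 1 + 4 = 5) = 5 (attained at k = 2)
  C[1][2] = min over k of (A[1][0] + B[0][2] = 10 + 6 = 16, A[1][1] + B[1][2] = 9 + 3 = 12, A[1][2] + B[2][2] = 1 + -3 = -2) = -2 (attained at k = 2)
  C[2][0] = min over k of (A[2][0] + B[0][0] = -2 + 7 = 5, A[2][1] + B[1][0] = 2 + -4 = -2, A[2][2] + B[2][0] = 2 + 6 = 8) = -2 (attained at k = 1)
  C[2][1] = min over k of (A[2][0] + B[0][1] = -2 + 0 = -2, A[2][1] + B[1][1] = 2 + 0 = 2, A[2][2] + B[2][1] = 2 + 4 = 6) = -2 (attained at k = 0)
  C[2][2] = min over k of (A[2][0] + B[0][2] = -2 + 6 = 4, A[2][1] + B[1][2] = 2 + 3 = 5, A[2][2] + B[2][2] = 2 + -3 = -1) = -1 (attained at k = 2)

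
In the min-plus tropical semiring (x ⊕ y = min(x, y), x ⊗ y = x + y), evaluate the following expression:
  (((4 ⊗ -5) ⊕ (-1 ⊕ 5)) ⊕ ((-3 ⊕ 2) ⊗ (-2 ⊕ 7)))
(((4 ⊗ -5) ⊕ (-1 ⊕ 5)) ⊕ ((-3 ⊕ 2) ⊗ (-2 ⊕ 7))) = -5

Expand innermost to outermost. Recall ⊕ takes the minimum of its arguments and ⊗ takes their sum. Working out the expression (((4 ⊗ -5) ⊕ (-1 ⊕ 5)) ⊕ ((-3 ⊕ 2) ⊗ (-2 ⊕ 7))) gives -5.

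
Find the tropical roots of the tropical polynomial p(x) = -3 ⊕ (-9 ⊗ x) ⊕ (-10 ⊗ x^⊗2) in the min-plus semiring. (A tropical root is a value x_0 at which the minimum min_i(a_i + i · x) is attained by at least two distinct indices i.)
Roots: {1, 6}

Each tropical root is a break point of the lower envelope of the lines y = a_i + i · x (there are 3 lines, with slopes 0, 1, ..., 2). Only the lines that attain the minimum somewhere contribute to roots; other lines are dominated. Here the surviving (envelope) indices are i = 2, i = 1, i = 0.
Intersections between consecutive envelope lines give the roots: for adjacent envelope indices i < j the intersection is x = (a_i − a_j) / (j − i). Reading off the sorted break points: {1, 6}.
Verification: at each break x_0, at least two indices attain the minimum of min_i(a_i + i · x_0).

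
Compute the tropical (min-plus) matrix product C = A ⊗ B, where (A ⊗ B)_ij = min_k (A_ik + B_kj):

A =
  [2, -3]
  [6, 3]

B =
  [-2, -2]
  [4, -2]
A ⊗ B =
  [0, -5]
  [4, 1]

Apply the min-plus product entry-by-entry:
  C[0][0] = min over k of (A[0][0] + B[0][0] = 2 + -2 = 0, A[0][1] + B[1][0] = -3 + 4 = 1) = 0 (attained at k = 0)
  C[0][1] = min over k of (A[0][0] + B[0][1] = 2 + -2 = 0, A[0][1] + B[1][1] = -3 + -2 = -5) = -5 (attained at k = 1)
  C[1][0] = min over k of (A[1][0] + B[0][0] = 6 + -2 = 4, A[1][1] + B[1][0] = 3 + 4 = 7) = 4 (attained at k = 0)
  C[1][1] = min over k of (A[1][0] + B[0][1] = 6 + -2 = 4, A[1][1] + B[1][1] = 3 + -2 = 1) = 1 (attained at k = 1)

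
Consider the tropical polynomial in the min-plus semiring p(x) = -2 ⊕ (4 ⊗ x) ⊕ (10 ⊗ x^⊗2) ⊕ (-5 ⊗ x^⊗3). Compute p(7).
p(7) = -2

A tropical monomial a ⊗ x^⊗i evaluates to a + i · x. Evaluating each term at x = 7:
  Term 0 contributes -2 + 0 · 7 = -2
  Term 1 contributes 4 + 1 · 7 = 11
  Term 2 contributes 10 + 2 · 7 = 24
  Term 3 contributes -5 + 3 · 7 = 16
p(7) = ⊕ of these = min[-2, 11, 24, 16] = -2.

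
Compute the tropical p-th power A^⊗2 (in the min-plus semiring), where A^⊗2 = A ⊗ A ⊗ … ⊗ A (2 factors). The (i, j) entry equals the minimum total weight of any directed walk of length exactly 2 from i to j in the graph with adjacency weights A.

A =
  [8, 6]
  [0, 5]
A^⊗2 =
  [6, 11]
  [5, 6]

Each entry (A^⊗2)_ij equals the minimum over all length-2 walks i = v_0 → v_1 → … → v_2 = j of Σ_t A[v_t][v_{t+1}]. For example, for (i, j) = (0, 1) we minimise over 2 possible intermediate vertex sequences; the minimum is 11, attained along the walk 0 → 1 → 1.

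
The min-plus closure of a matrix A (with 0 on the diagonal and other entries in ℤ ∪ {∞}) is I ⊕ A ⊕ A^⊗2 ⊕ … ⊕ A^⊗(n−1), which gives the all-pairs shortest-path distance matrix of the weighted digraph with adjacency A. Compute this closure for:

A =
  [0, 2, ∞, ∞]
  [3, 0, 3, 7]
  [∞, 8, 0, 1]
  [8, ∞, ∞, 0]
Closure =
  [0, 2, 5, 6]
  [3, 0, 3, 4]
  [9, 8, 0, 1]
  [8, 10, 13, 0]

This is the Floyd-Warshall all-pairs shortest-path computation. For each intermediate vertex k = 0, 1, …, 3, update dist[i][j] ← min(dist[i][j], dist[i][k] + dist[k][j]). The final matrix gives, for each (i, j), the minimum total weight of any directed path from i to j (possibly empty when i = j).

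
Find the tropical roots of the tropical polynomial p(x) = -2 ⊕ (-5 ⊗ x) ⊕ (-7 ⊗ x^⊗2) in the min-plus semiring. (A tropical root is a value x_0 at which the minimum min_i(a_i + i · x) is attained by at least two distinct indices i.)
Roots: {2, 3}

Each tropical root is a break point of the lower envelope of the lines y = a_i + i · x (there are 3 lines, with slopes 0, 1, ..., 2). Only the lines that attain the minimum somewhere contribute to roots; other lines are dominated. Here the surviving (envelope) indices are i = 2, i = 1, i = 0.
Intersections between consecutive envelope lines give the roots: for adjacent envelope indices i < j the intersection is x = (a_i − a_j) / (j − i). Reading off the sorted break points: {2, 3}.
Verification: at each break x_0, at least two indices attain the minimum of min_i(a_i + i · x_0).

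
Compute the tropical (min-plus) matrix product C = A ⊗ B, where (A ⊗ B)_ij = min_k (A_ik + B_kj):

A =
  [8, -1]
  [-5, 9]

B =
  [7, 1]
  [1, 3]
A ⊗ B =
  [0, 2]
  [2, -4]

Apply the min-plus product entry-by-entry:
  C[0][0] = min over k of (A[0][0] + B[0][0] = 8 + 7 = 15, A[0][1] + B[1][0] = -1 + 1 = 0) = 0 (attained at k = 1)
  C[0][1] = min over k of (A[0][0] + B[0][1] = 8 + 1 = 9, A[0][1] + B[1][1] = -1 + 3 = 2) = 2 (attained at k = 1)
  C[1][0] = min over k of (A[1][0] + B[0][0] = -5 + 7 = 2, A[1][1] + B[1][0] = 9 + 1 = 10) = 2 (attained at k = 0)
  C[1][1] = min over k of (A[1][0] + B[0][1] = -5 + 1 = -4, A[1][1] + B[1][1] = 9 + 3 = 12) = -4 (attained at k = 0)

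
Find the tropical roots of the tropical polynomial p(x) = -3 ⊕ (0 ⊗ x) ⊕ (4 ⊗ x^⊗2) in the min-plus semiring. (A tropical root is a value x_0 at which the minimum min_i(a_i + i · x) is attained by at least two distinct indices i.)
Roots: {-4, -3}

Each tropical root is a break point of the lower envelope of the lines y = a_i + i · x (there are 3 lines, with slopes 0, 1, ..., 2). Only the lines that attain the minimum somewhere contribute to roots; other lines are dominated. Here the surviving (envelope) indices are i = 2, i = 1, i = 0.
Intersections between consecutive envelope lines give the roots: for adjacent envelope indices i < j the intersection is x = (a_i − a_j) / (j − i). Reading off the sorted break points: {-4, -3}.
Verification: at each break x_0, at least two indices attain the minimum of min_i(a_i + i · x_0).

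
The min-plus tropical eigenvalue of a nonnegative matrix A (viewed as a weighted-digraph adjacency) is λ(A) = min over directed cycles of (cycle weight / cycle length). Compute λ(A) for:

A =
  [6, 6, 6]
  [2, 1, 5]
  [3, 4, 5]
λ(A) = 1

Enumerate directed cycles and compute their means (weight / length). Sample:
  cycle 0 → 0: weight = 6, length = 1, mean = 6/1 ≈ 6.000
  cycle 1 → 1: weight = 1, length = 1, mean = 1/1 ≈ 1.000
  cycle 2 → 2: weight = 5, length = 1, mean = 5/1 ≈ 5.000
  cycle 0 → 1 → 0: weight = 8, length = 2, mean = 8/2 ≈ 4.000
  cycle 0 → 2 → 0: weight = 9, length = 2, mean = 9/2 ≈ 4.500
  cycle 1 → 0 → 1: weight = 8, length = 2, mean = 8/2 ≈ 4.000
Minimum mean = 1.000, attained e.g. along the cycle 1 → 1 with weight 1 and length 1. So λ(A) = 1/1 = 1.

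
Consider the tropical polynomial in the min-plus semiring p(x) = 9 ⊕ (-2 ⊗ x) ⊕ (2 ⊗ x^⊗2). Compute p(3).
p(3) = 1

A tropical monomial a ⊗ x^⊗i evaluates to a + i · x. Evaluating each term at x = 3:
  Term 0 contributes 9 + 0 · 3 = 9
  Term 1 contributes -2 + 1 · 3 = 1
  Term 2 contributes 2 + 2 · 3 = 8
p(3) = ⊕ of these = min[9, 1, 8] = 1.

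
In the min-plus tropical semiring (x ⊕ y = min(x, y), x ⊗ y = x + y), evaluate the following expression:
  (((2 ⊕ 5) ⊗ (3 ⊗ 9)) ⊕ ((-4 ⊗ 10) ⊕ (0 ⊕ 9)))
(((2 ⊕ 5) ⊗ (3 ⊗ 9)) ⊕ ((-4 ⊗ 10) ⊕ (0 ⊕ 9))) = 0

Expand innermost to outermost. Recall ⊕ takes the minimum of its arguments and ⊗ takes their sum. Working out the expression (((2 ⊕ 5) ⊗ (3 ⊗ 9)) ⊕ ((-4 ⊗ 10) ⊕ (0 ⊕ 9))) gives 0.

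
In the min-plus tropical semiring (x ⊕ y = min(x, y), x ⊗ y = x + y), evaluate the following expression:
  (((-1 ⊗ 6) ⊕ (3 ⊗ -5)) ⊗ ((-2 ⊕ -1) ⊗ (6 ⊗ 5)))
(((-1 ⊗ 6) ⊕ (3 ⊗ -5)) ⊗ ((-2 ⊕ -1) ⊗ (6 ⊗ 5))) = 7

Expand innermost to outermost. Recall ⊕ takes the minimum of its arguments and ⊗ takes their sum. Working out the expression (((-1 ⊗ 6) ⊕ (3 ⊗ -5)) ⊗ ((-2 ⊕ -1) ⊗ (6 ⊗ 5))) gives 7.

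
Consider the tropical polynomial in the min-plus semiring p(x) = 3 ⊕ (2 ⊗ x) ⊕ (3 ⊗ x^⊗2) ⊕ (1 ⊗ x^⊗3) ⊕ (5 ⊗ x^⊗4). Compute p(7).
p(7) = 3

A tropical monomial a ⊗ x^⊗i evaluates to a + i · x. Evaluating each term at x = 7:
  Term 0 contributes 3 + 0 · 7 = 3
  Term 1 contributes 2 + 1 · 7 = 9
  Term 2 contributes 3 + 2 · 7 = 17
  Term 3 contributes 1 + 3 · 7 = 22
  Term 4 contributes 5 + 4 · 7 = 33
p(7) = ⊕ of these = min[3, 9, 17, 22, 33] = 3.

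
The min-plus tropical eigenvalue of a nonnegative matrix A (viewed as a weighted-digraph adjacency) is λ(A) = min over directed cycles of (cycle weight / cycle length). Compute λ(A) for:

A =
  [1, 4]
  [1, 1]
λ(A) = 1

Enumerate directed cycles and compute their means (weight / length). Sample:
  cycle 0 → 0: weight = 1, length = 1, mean = 1/1 ≈ 1.000
  cycle 1 → 1: weight = 1, length = 1, mean = 1/1 ≈ 1.000
  cycle 0 → 1 → 0: weight = 5, length = 2, mean = 5/2 ≈ 2.500
  cycle 1 → 0 → 1: weight = 5, length = 2, mean = 5/2 ≈ 2.500
Minimum mean = 1.000, attained e.g. along the cycle 0 → 0 with weight 1 and length 1. So λ(A) = 1/1 = 1.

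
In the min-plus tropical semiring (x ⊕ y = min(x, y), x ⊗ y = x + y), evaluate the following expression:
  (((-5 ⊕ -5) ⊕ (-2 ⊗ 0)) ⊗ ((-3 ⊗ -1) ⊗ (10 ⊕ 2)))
(((-5 ⊕ -5) ⊕ (-2 ⊗ 0)) ⊗ ((-3 ⊗ -1) ⊗ (10 ⊕ 2))) = -7

Expand innermost to outermost. Recall ⊕ takes the minimum of its arguments and ⊗ takes their sum. Working out the expression (((-5 ⊕ -5) ⊕ (-2 ⊗ 0)) ⊗ ((-3 ⊗ -1) ⊗ (10 ⊕ 2))) gives -7.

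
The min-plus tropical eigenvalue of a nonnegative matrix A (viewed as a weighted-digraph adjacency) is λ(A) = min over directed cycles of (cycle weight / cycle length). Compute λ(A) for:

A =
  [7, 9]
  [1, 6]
λ(A) = 5

Enumerate directed cycles and compute their means (weight / length). Sample:
  cycle 0 → 0: weight = 7, length = 1, mean = 7/1 ≈ 7.000
  cycle 1 → 1: weight = 6, length = 1, mean = 6/1 ≈ 6.000
  cycle 0 → 1 → 0: weight = 10, length = 2, mean = 10/2 ≈ 5.000
  cycle 1 → 0 → 1: weight = 10, length = 2, mean = 10/2 ≈ 5.000
Minimum mean = 5.000, attained e.g. along the cycle 0 → 1 → 0 with weight 10 and length 2. So λ(A) = 10/2 = 5.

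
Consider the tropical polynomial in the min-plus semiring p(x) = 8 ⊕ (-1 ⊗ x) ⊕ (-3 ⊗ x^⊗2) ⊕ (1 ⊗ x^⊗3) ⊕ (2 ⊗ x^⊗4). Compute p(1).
p(1) = -1

A tropical monomial a ⊗ x^⊗i evaluates to a + i · x. Evaluating each term at x = 1:
  Term 0 contributes 8 + 0 · 1 = 8
  Term 1 contributes -1 + 1 · 1 = 0
  Term 2 contributes -3 + 2 · 1 = -1
  Term 3 contributes 1 + 3 · 1 = 4
  Term 4 contributes 2 + 4 · 1 = 6
p(1) = ⊕ of these = min[8, 0, -1, 4, 6] = -1.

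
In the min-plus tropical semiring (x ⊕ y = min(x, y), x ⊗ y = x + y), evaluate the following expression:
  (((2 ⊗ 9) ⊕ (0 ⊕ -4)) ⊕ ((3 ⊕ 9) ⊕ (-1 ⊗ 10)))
(((2 ⊗ 9) ⊕ (0 ⊕ -4)) ⊕ ((3 ⊕ 9) ⊕ (-1 ⊗ 10))) = -4

Expand innermost to outermost. Recall ⊕ takes the minimum of its arguments and ⊗ takes their sum. Working out the expression (((2 ⊗ 9) ⊕ (0 ⊕ -4)) ⊕ ((3 ⊕ 9) ⊕ (-1 ⊗ 10))) gives -4.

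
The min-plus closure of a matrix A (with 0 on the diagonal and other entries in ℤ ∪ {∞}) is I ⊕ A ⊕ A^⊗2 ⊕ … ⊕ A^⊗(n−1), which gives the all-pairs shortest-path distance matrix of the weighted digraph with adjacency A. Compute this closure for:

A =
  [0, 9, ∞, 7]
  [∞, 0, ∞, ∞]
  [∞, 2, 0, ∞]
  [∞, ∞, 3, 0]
Closure =
  [0, 9, 10, 7]
  [∞, 0, ∞, ∞]
  [∞, 2, 0, ∞]
  [∞, 5, 3, 0]

This is the Floyd-Warshall all-pairs shortest-path computation. For each intermediate vertex k = 0, 1, …, 3, update dist[i][j] ← min(dist[i][j], dist[i][k] + dist[k][j]). The final matrix gives, for each (i, j), the minimum total weight of any directed path from i to j (possibly empty when i = j).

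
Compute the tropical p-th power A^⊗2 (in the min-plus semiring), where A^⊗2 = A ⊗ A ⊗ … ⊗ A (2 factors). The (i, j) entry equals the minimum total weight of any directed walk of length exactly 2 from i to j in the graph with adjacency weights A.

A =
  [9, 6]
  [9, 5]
A^⊗2 =
  [15, 11]
  [14, 10]

Each entry (A^⊗2)_ij equals the minimum over all length-2 walks i = v_0 → v_1 → … → v_2 = j of Σ_t A[v_t][v_{t+1}]. For example, for (i, j) = (0, 1) we minimise over 2 possible intermediate vertex sequences; the minimum is 11, attained along the walk 0 → 1 → 1.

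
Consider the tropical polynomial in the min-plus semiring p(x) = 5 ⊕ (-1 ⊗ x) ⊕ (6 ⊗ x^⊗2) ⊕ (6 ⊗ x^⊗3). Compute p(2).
p(2) = 1

A tropical monomial a ⊗ x^⊗i evaluates to a + i · x. Evaluating each term at x = 2:
  Term 0 contributes 5 + 0 · 2 = 5
  Term 1 contributes -1 + 1 · 2 = 1
  Term 2 contributes 6 + 2 · 2 = 10
  Term 3 contributes 6 + 3 · 2 = 12
p(2) = ⊕ of these = min[5, 1, 10, 12] = 1.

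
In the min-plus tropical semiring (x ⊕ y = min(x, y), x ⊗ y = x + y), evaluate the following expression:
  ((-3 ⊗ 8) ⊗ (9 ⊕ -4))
((-3 ⊗ 8) ⊗ (9 ⊕ -4)) = 1

Expand innermost to outermost. Recall ⊕ takes the minimum of its arguments and ⊗ takes their sum. Working out the expression ((-3 ⊗ 8) ⊗ (9 ⊕ -4)) gives 1.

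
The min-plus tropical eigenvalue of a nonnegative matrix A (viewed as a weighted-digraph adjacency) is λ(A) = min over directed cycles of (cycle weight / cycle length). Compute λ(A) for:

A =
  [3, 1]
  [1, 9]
λ(A) = 1

Enumerate directed cycles and compute their means (weight / length). Sample:
  cycle 0 → 0: weight = 3, length = 1, mean = 3/1 ≈ 3.000
  cycle 1 → 1: weight = 9, length = 1, mean = 9/1 ≈ 9.000
  cycle 0 → 1 → 0: weight = 2, length = 2, mean = 2/2 ≈ 1.000
  cycle 1 → 0 → 1: weight = 2, length = 2, mean = 2/2 ≈ 1.000
Minimum mean = 1.000, attained e.g. along the cycle 0 → 1 → 0 with weight 2 and length 2. So λ(A) = 2/2 = 1.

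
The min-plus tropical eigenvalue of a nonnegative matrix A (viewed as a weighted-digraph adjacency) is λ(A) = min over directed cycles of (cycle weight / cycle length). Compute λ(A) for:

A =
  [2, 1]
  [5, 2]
λ(A) = 2

Enumerate directed cycles and compute their means (weight / length). Sample:
  cycle 0 → 0: weight = 2, length = 1, mean = 2/1 ≈ 2.000
  cycle 1 → 1: weight = 2, length = 1, mean = 2/1 ≈ 2.000
  cycle 0 → 1 → 0: weight = 6, length = 2, mean = 6/2 ≈ 3.000
  cycle 1 → 0 → 1: weight = 6, length = 2, mean = 6/2 ≈ 3.000
Minimum mean = 2.000, attained e.g. along the cycle 0 → 0 with weight 2 and length 1. So λ(A) = 2/1 = 2.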